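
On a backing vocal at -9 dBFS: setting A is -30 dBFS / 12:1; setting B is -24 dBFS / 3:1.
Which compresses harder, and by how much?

A: 21 dB over, compressed to 1.75 dB over, so 19.25 dB of GR.
B: 15 dB over, compressed to 5 dB over, so 10 dB of GR.
A applies 9.25 dB more gain reduction.

A, by 9.25 dB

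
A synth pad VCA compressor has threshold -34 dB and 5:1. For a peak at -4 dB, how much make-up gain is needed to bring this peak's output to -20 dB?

8 dB

Overshoot 30 dB → 30/5 = 6 dB after compression, so the compressed level is -34 + 6 = -28 dB.
Make-up = target − compressed = -20 − (-28) = 8 dB.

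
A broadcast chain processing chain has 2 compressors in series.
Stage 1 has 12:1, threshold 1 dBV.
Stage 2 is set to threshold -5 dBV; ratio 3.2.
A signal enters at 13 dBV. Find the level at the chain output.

-2.8125 dBV

Stage 1: 13 dBV is 12 dB over 1 dBV; at 12:1 that becomes 1 dB over, giving 2 dBV.
Stage 2: 2 dBV is 7 dB over -5 dBV; at 3.2:1 that becomes 2.1875 dB over, giving -2.8125 dBV.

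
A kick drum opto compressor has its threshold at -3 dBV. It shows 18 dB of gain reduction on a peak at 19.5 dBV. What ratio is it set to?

5:1

Input overshoot = 19.5 − (-3) = 22.5 dB.
Output overshoot = 22.5 − 18 = 4.5 dB.
Ratio = input overshoot / output overshoot = 22.5 / 4.5 = 5.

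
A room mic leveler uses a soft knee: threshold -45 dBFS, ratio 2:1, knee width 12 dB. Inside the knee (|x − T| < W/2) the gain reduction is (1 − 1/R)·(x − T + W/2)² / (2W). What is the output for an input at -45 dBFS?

x − T + W/2 = -45 − (-45) + 6 = 6.
GR = (1 − 1/2) × 6² / 24 = 0.5 × 36 / 24 = 0.75 dB.
Output = -45 − 0.75 = -45.75 dBFS.

-45.75 dBFS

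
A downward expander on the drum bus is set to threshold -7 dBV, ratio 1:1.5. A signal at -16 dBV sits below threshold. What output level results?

Below threshold, a 1:1.5 expander applies gain = (1.5−1)×(T − x) of attenuation.
(1.5−1) × 9 = 4.5 dB, so output = -16 − 4.5 = -20.5 dBV.

-20.5 dBV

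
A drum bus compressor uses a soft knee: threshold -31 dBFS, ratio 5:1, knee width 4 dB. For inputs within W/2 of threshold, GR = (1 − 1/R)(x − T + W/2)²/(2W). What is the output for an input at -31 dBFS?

-31.4 dBFS

x − T + W/2 = -31 − (-31) + 2 = 2.
GR = (1 − 1/5) × 2² / 8 = 0.8 × 4 / 8 = 0.4 dB.
Output = -31 − 0.4 = -31.4 dBFS.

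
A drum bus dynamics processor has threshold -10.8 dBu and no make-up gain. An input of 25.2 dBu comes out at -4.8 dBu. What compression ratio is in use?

6:1

Input overshoot = 25.2 − (-10.8) = 36 dB; output overshoot = -4.8 − (-10.8) = 6 dB.
Ratio = 36 / 6 = 6.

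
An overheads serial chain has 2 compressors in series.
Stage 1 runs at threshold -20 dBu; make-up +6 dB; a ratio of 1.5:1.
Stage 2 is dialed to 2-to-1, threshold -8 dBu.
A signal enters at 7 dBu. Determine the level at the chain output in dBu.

Stage 1: 7 dBu is 27 dB over -20 dBu; at 1.5:1 that becomes 18 dB over, giving -2 dBu; +6 dB make-up → 4 dBu.
Stage 2: overshoot 12 dB → 12/2 = 6 dB → -2 dBu.

-2 dBu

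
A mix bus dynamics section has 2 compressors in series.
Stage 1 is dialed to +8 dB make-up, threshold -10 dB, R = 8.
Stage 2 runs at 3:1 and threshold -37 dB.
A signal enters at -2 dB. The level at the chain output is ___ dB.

-25 dB

Stage 1: 8 dB above -10 dB, reduced 8:1 to 1 dB above → -9 dB; +8 dB make-up → -1 dB.
Stage 2: overshoot 36 dB → 36/3 = 12 dB → -25 dB.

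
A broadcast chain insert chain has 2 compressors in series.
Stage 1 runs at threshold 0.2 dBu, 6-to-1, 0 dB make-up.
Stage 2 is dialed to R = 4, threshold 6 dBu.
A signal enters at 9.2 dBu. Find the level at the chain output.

1.7 dBu

Stage 1: 9.2 dBu is 9 dB over 0.2 dBu; at 6:1 that becomes 1.5 dB over, giving 1.7 dBu.
Stage 2: below threshold (1.7 ≤ 6); passes unchanged; output 1.7 dBu.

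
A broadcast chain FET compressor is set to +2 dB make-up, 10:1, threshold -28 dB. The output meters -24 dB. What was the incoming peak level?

-8 dB

Remove make-up: -24 − 2 = -26 dB.
The compressed level sits -26 − (-28) = 2 dB over threshold.
Undo the ratio: input overshoot = 2 × 10 = 20 dB, giving input = -8 dB.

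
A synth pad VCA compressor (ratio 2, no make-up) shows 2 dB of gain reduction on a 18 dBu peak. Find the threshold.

Input is 4 dB above T (since output overshoot × R = input overshoot: (16 − T)·2 = 18 − T gives T = 14 dBu).
Check: 14 + (18 − 14)/2 = 14 + 2 = 16 dBu. ✓

14 dBu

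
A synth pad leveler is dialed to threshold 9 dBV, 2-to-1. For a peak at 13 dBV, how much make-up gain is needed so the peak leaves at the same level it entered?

Without make-up, output = threshold + overshoot/2 = 9 + 2 = 11 dBV.
Gap to target: 2 dB.

2 dB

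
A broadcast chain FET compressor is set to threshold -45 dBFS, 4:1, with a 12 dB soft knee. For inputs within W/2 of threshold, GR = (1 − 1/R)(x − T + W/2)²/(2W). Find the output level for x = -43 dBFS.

-45 dBFS

x − T + W/2 = -43 − (-45) + 6 = 8.
GR = (1 − 1/4) × 8² / 24 = 0.75 × 64 / 24 = 2 dB.
Output = -43 − 2 = -45 dBFS.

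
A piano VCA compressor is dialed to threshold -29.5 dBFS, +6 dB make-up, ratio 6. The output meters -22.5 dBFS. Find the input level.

Remove make-up: -22.5 − 6 = -28.5 dBFS.
Post-compression overshoot = -28.5 − (-29.5) = 1 dB.
Before 6:1 compression the overshoot was 1 × 6 = 6 dB, so input = -29.5 + 6 = -23.5 dBFS.

-23.5 dBFS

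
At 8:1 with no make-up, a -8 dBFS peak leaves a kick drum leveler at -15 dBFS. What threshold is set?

Let T be the threshold. Output overshoot = (input overshoot)/R, so -15 − T = (-8 − T)/8.
8·(-15 − T) = -8 − T → 7·T = -120 − (-8) = -112.
T = -112/7 = -16 dBFS.

-16 dBFS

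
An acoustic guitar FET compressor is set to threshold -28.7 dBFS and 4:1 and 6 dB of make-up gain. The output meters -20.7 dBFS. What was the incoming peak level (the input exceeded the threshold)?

-20.7 dBFS

Remove make-up: -20.7 − 6 = -26.7 dBFS.
The compressed level sits -26.7 − (-28.7) = 2 dB over threshold.
Undo the ratio: input overshoot = 2 × 4 = 8 dB, giving input = -20.7 dBFS.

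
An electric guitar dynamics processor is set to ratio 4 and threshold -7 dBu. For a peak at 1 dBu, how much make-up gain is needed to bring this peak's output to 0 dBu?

5 dB

Without make-up, output = threshold + overshoot/4 = -7 + 2 = -5 dBu.
Gap to target: 5 dB.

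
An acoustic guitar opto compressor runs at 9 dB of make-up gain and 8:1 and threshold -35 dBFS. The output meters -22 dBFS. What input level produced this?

-3 dBFS

Remove make-up: -22 − 9 = -31 dBFS.
That's 4 dB above the -35 dBFS threshold.
Input overshoot = R × output overshoot = 32 dB → input = -35 + 32 = -3 dBFS.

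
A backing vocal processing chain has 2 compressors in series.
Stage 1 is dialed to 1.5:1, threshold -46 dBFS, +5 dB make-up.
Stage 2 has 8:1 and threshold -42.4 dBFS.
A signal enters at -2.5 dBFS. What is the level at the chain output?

-38.6 dBFS

Stage 1: 43.5 dB above -46 dBFS, reduced 1.5:1 to 29 dB above → -17 dBFS; +5 dB make-up → -12 dBFS.
Stage 2: -12 dBFS is 30.4 dB over -42.4 dBFS; at 8:1 that becomes 3.8 dB over, giving -38.6 dBFS.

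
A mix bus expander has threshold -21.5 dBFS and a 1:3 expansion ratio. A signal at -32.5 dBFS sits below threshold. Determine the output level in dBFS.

The input is 11 dB below the -21.5 dBFS threshold.
A 1:3 expander multiplies undershoot by 3: 11 × 3 = 33 dB below threshold.
Output = -21.5 − 33 = -54.5 dBFS.

-54.5 dBFS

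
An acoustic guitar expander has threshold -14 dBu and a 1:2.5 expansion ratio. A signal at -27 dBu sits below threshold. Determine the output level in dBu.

-46.5 dBu

The input is 13 dB below the -14 dBu threshold.
A 1:2.5 expander multiplies undershoot by 2.5: 13 × 2.5 = 32.5 dB below threshold.
Output = -14 − 32.5 = -46.5 dBu.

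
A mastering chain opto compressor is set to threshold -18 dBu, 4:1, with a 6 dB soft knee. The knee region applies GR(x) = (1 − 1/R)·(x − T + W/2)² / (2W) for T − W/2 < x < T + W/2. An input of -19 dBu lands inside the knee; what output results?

x − T + W/2 = -19 − (-18) + 3 = 2.
GR = (1 − 1/4) × 2² / 12 = 0.75 × 4 / 12 = 0.25 dB.
Output = -19 − 0.25 = -19.25 dBu.

-19.25 dBu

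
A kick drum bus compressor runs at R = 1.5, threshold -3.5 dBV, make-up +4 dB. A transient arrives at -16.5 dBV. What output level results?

-12.5 dBV

-16.5 dBV is 13 dB below the -3.5 dBV threshold, so no gain reduction is applied.
Make-up gain adds 4 dB: -16.5 + 4 = -12.5 dBV.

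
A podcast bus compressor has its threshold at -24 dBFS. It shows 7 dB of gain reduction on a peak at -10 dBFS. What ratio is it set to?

Input overshoot = -10 − (-24) = 14 dB.
Output overshoot = 14 − 7 = 7 dB.
Ratio = input overshoot / output overshoot = 14 / 7 = 2.

2:1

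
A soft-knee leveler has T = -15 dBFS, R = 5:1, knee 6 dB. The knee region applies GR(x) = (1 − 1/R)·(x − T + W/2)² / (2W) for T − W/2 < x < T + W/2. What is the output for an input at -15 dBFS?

-15.6 dBFS

x − T + W/2 = -15 − (-15) + 3 = 3.
GR = (1 − 1/5) × 3² / 12 = 0.8 × 9 / 12 = 0.6 dB.
Output = -15 − 0.6 = -15.6 dBFS.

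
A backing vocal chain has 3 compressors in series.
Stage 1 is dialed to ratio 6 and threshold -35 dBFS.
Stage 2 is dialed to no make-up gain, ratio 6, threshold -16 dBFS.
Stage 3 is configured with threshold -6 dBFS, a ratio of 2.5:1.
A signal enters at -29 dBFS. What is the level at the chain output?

Stage 1: 6 dB above -35 dBFS, reduced 6:1 to 1 dB above → -34 dBFS.
Stage 2: -34 dBFS is at or below the -16 dBFS threshold — no compression; output -34 dBFS.
Stage 3: below threshold (-34 ≤ -6); passes unchanged; output -34 dBFS.

-34 dBFS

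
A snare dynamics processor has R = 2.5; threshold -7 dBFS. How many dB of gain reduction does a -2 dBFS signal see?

3 dB

Overshoot = -2 − (-7) = 5 dB.
At 2.5:1, output sits 5/2.5 = 2 dB above threshold.
Gain reduction = 5 − 2 = 3 dB.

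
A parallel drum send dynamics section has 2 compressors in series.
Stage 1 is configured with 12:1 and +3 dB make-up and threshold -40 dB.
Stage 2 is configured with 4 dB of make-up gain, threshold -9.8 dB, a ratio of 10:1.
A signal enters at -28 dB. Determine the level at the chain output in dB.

Stage 1: overshoot 12 dB → 12/12 = 1 dB → -39 dB; +3 dB make-up → -36 dB.
Stage 2: below threshold (-36 ≤ -9.8); passes unchanged; make-up brings it to -32 dB.

-32 dB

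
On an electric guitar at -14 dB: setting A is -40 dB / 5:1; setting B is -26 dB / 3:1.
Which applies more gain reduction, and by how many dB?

A: 26 dB over, compressed to 5.2 dB over, so 20.8 dB of GR.
B: 12 dB over, compressed to 4 dB over, so 8 dB of GR.
A reduces 12.8 dB more.

A, by 12.8 dB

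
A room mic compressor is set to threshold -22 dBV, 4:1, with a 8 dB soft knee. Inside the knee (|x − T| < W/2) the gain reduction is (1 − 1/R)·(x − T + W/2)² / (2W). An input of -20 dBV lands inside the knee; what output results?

-21.6875 dBV

x − T + W/2 = -20 − (-22) + 4 = 6.
GR = (1 − 1/4) × 6² / 16 = 0.75 × 36 / 16 = 1.6875 dB.
Output = -20 − 1.6875 = -21.6875 dBV.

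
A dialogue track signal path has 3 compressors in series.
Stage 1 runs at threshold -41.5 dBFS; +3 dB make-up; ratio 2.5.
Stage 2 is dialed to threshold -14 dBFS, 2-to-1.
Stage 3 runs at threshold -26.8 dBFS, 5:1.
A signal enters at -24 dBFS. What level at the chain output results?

-31.5 dBFS

Stage 1: -24 dBFS is 17.5 dB over -41.5 dBFS; at 2.5:1 that becomes 7 dB over, giving -34.5 dBFS; +3 dB make-up → -31.5 dBFS.
Stage 2: -31.5 dBFS is at or below the -14 dBFS threshold — no compression; output -31.5 dBFS.
Stage 3: -31.5 dBFS is at or below the -26.8 dBFS threshold — no compression; output -31.5 dBFS.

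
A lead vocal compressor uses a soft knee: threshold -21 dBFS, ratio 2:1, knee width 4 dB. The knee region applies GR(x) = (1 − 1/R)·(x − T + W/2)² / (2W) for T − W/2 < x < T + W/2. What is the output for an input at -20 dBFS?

-20.5625 dBFS

x − T + W/2 = -20 − (-21) + 2 = 3.
GR = (1 − 1/2) × 3² / 8 = 0.5 × 9 / 8 = 0.5625 dB.
Output = -20 − 0.5625 = -20.5625 dBFS.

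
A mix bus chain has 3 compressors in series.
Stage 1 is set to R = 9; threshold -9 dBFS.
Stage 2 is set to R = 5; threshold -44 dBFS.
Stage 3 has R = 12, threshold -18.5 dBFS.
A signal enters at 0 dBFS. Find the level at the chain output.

-36.8 dBFS

Stage 1: 9 dB above -9 dBFS, reduced 9:1 to 1 dB above → -8 dBFS.
Stage 2: -8 dBFS is 36 dB over -44 dBFS; at 5:1 that becomes 7.2 dB over, giving -36.8 dBFS.
Stage 3: below threshold (-36.8 ≤ -18.5); passes unchanged; output -36.8 dBFS.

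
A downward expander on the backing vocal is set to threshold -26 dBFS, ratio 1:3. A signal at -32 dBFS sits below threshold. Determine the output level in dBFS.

-44 dBFS

The input is 6 dB below the -26 dBFS threshold.
A 1:3 expander multiplies undershoot by 3: 6 × 3 = 18 dB below threshold.
Output = -26 − 18 = -44 dBFS.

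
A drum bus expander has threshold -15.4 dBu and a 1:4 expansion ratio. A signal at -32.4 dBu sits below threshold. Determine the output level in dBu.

-83.4 dBu

Undershoot = (-15.4) − (-32.4) = 17 dB.
At 1:4, that expands to 68 dB under threshold.
Output = -15.4 − 68 = -83.4 dBu.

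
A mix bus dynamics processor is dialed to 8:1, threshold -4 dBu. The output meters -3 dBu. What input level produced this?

4 dBu

Post-compression overshoot = -3 − (-4) = 1 dB.
Before 8:1 compression the overshoot was 1 × 8 = 8 dB, so input = -4 + 8 = 4 dBu.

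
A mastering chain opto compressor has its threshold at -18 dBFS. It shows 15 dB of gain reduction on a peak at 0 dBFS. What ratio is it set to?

6:1

Input overshoot = 0 − (-18) = 18 dB.
Output overshoot = 18 − 15 = 3 dB.
Ratio = input overshoot / output overshoot = 18 / 3 = 6.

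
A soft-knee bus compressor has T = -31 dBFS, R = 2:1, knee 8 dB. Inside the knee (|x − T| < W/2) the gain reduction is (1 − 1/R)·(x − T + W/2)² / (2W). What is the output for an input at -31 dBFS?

x − T + W/2 = -31 − (-31) + 4 = 4.
GR = (1 − 1/2) × 4² / 16 = 0.5 × 16 / 16 = 0.5 dB.
Output = -31 − 0.5 = -31.5 dBFS.

-31.5 dBFS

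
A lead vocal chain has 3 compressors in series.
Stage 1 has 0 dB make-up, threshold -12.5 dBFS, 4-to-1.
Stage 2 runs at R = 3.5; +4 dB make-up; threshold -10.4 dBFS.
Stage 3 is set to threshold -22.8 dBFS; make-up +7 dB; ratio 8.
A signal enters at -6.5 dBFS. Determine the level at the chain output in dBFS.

-13.825 dBFS

Stage 1: 6 dB above -12.5 dBFS, reduced 4:1 to 1.5 dB above → -11 dBFS.
Stage 2: -11 dBFS ≤ -10.4 dBFS, so stage 2 doesn't engage; make-up brings it to -7 dBFS.
Stage 3: overshoot 15.8 dB → 15.8/8 = 1.975 dB → -20.825 dBFS; +7 dB make-up → -13.825 dBFS.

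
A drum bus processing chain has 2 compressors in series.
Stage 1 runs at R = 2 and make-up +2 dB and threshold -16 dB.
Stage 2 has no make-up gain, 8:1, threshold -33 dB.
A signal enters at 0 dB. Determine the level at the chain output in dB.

-29.625 dB

Stage 1: overshoot 16 dB → 16/2 = 8 dB → -8 dB; +2 dB make-up → -6 dB.
Stage 2: 27 dB above -33 dB, reduced 8:1 to 3.375 dB above → -29.625 dB.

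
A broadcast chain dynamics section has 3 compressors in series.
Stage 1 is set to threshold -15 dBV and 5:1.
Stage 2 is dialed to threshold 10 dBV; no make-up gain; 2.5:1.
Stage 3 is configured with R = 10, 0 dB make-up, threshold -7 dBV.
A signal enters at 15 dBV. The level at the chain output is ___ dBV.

-9 dBV

Stage 1: 30 dB above -15 dBV, reduced 5:1 to 6 dB above → -9 dBV.
Stage 2: -9 dBV ≤ 10 dBV, so stage 2 doesn't engage; output -9 dBV.
Stage 3: below threshold (-9 ≤ -7); passes unchanged; output -9 dBV.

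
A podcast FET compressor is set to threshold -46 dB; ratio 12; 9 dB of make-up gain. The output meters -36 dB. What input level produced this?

Remove make-up: -36 − 9 = -45 dB.
That's 1 dB above the -46 dB threshold.
Before 12:1 compression the overshoot was 1 × 12 = 12 dB, so input = -46 + 12 = -34 dB.

-34 dB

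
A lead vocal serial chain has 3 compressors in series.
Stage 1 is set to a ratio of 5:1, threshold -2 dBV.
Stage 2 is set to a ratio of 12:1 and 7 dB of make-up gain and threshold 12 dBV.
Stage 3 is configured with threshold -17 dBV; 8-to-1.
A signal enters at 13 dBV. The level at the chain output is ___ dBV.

Stage 1: overshoot 15 dB → 15/5 = 3 dB → 1 dBV.
Stage 2: 1 dBV is at or below the 12 dBV threshold — no compression; make-up brings it to 8 dBV.
Stage 3: 25 dB above -17 dBV, reduced 8:1 to 3.125 dB above → -13.875 dBV.

-13.875 dBV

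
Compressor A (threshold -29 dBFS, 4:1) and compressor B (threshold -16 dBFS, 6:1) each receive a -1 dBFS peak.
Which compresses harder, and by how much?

A: overshoot 28 dB → output overshoot 7 dB → GR 21 dB.
B: overshoot 15 dB → output overshoot 2.5 dB → GR 12.5 dB.
A applies 8.5 dB more gain reduction.

A, by 8.5 dB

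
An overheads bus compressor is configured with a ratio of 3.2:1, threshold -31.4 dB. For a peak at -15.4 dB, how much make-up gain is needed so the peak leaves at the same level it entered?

Overshoot 16 dB → 16/3.2 = 5 dB after compression, so the compressed level is -31.4 + 5 = -26.4 dB.
Make-up = target − compressed = -15.4 − (-26.4) = 11 dB.

11 dB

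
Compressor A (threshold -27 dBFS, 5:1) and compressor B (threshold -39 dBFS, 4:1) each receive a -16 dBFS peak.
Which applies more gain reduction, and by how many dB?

A: 11 dB over, compressed to 2.2 dB over, so 8.8 dB of GR.
B: 23 dB over, compressed to 5.75 dB over, so 17.25 dB of GR.
Difference: 8.45 dB in favour of B.

B, by 8.45 dB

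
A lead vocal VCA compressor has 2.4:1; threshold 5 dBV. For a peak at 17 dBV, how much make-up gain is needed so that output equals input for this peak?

Overshoot 12 dB → 12/2.4 = 5 dB after compression, so the compressed level is 5 + 5 = 10 dBV.
Make-up = target − compressed = 17 − 10 = 7 dB.

7 dB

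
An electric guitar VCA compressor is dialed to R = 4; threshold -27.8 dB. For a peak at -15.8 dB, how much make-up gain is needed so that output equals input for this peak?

9 dB

The peak compresses to -27.8 + 12/4 = -24.8 dB.
To reach -15.8 dB requires -15.8 − (-24.8) = 9 dB of make-up.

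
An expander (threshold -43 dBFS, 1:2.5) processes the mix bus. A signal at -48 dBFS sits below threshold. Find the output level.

-55.5 dBFS

The input is 5 dB below the -43 dBFS threshold.
A 1:2.5 expander multiplies undershoot by 2.5: 5 × 2.5 = 12.5 dB below threshold.
Output = -43 − 12.5 = -55.5 dBFS.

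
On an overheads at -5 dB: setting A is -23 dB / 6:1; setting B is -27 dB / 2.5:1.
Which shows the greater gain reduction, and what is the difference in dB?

A, by 1.8 dB

A: GR = 18 − 18/6 = 15 dB.
B: GR = 22 − 22/2.5 = 13.2 dB.
A applies 1.8 dB more gain reduction.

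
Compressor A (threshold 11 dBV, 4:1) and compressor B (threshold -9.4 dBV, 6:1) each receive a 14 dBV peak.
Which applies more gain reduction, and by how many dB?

A: GR = 3 − 3/4 = 2.25 dB.
B: GR = 23.4 − 23.4/6 = 19.5 dB.
B reduces 17.25 dB more.

B, by 17.25 dB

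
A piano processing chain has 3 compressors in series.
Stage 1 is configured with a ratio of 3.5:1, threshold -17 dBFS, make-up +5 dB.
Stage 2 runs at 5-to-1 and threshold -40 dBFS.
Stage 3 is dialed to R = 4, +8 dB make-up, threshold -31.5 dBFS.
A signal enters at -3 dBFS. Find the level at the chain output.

Stage 1: 14 dB above -17 dBFS, reduced 3.5:1 to 4 dB above → -13 dBFS; +5 dB make-up → -8 dBFS.
Stage 2: 32 dB above -40 dBFS, reduced 5:1 to 6.4 dB above → -33.6 dBFS.
Stage 3: -33.6 dBFS ≤ -31.5 dBFS, so stage 3 doesn't engage; make-up brings it to -25.6 dBFS.

-25.6 dBFS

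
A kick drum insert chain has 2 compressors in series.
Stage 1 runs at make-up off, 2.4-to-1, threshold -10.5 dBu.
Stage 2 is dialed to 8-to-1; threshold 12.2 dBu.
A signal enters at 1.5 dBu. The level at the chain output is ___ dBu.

-5.5 dBu

Stage 1: overshoot 12 dB → 12/2.4 = 5 dB → -5.5 dBu.
Stage 2: -5.5 dBu ≤ 12.2 dBu, so stage 2 doesn't engage; output -5.5 dBu.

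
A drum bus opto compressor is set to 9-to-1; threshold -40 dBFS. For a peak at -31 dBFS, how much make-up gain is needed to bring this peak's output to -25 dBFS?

Without make-up, output = threshold + overshoot/9 = -40 + 1 = -39 dBFS.
Gap to target: 14 dB.

14 dB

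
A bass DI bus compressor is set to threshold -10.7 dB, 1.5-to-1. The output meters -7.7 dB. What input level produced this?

-6.2 dB

That's 3 dB above the -10.7 dB threshold.
Before 1.5:1 compression the overshoot was 3 × 1.5 = 4.5 dB, so input = -10.7 + 4.5 = -6.2 dB.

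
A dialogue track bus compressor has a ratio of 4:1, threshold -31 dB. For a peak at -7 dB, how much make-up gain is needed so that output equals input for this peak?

The peak compresses to -31 + 24/4 = -25 dB.
To reach -7 dB requires -7 − (-25) = 18 dB of make-up.

18 dB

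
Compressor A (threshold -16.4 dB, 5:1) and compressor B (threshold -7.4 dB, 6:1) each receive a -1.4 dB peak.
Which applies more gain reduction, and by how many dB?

A: 15 dB over, compressed to 3 dB over, so 12 dB of GR.
B: 6 dB over, compressed to 1 dB over, so 5 dB of GR.
A reduces 7 dB more.

A, by 7 dB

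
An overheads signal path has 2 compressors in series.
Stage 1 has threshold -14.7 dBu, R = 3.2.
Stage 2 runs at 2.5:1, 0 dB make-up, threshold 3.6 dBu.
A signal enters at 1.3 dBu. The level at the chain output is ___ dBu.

-9.7 dBu

Stage 1: overshoot 16 dB → 16/3.2 = 5 dB → -9.7 dBu.
Stage 2: -9.7 dBu ≤ 3.6 dBu, so stage 2 doesn't engage; output -9.7 dBu.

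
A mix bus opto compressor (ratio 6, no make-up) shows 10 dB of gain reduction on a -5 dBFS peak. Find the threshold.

Input is 12 dB above T (since output overshoot × R = input overshoot: (-15 − T)·6 = -5 − T gives T = -17 dBFS).
Check: -17 + (-5 − (-17))/6 = -17 + 2 = -15 dBFS. ✓

-17 dBFS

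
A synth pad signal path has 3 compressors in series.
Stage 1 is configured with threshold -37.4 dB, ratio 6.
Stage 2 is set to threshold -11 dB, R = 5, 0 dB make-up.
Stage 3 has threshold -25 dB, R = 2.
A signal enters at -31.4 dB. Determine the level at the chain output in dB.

Stage 1: overshoot 6 dB → 6/6 = 1 dB → -36.4 dB.
Stage 2: -36.4 dB ≤ -11 dB, so stage 2 doesn't engage; output -36.4 dB.
Stage 3: below threshold (-36.4 ≤ -25); passes unchanged; output -36.4 dB.

-36.4 dB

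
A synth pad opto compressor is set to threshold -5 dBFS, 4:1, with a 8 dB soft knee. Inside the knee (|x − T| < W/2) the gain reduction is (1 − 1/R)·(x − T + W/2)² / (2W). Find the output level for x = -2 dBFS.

x − T + W/2 = -2 − (-5) + 4 = 7.
GR = (1 − 1/4) × 7² / 16 = 0.75 × 49 / 16 = 2.296875 dB.
Output = -2 − 2.296875 = -4.296875 dBFS.

-4.296875 dBFS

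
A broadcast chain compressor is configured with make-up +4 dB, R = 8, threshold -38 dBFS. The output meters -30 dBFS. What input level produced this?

Stripping the +4 dB make-up gives -34 dBFS at the gain stage.
The compressed level sits -34 − (-38) = 4 dB over threshold.
Undo the ratio: input overshoot = 4 × 8 = 32 dB, giving input = -6 dBFS.

-6 dBFS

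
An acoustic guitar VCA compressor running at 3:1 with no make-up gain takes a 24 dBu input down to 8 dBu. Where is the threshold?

Input is 24 dB above T (since output overshoot × R = input overshoot: (8 − T)·3 = 24 − T gives T = 0 dBu).
Check: 0 + (24 − 0)/3 = 0 + 8 = 8 dBu. ✓

0 dBu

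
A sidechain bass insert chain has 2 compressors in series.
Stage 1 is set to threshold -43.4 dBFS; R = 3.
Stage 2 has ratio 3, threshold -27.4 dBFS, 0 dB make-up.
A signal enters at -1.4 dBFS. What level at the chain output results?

-29.4 dBFS

Stage 1: overshoot 42 dB → 42/3 = 14 dB → -29.4 dBFS.
Stage 2: -29.4 dBFS ≤ -27.4 dBFS, so stage 2 doesn't engage; output -29.4 dBFS.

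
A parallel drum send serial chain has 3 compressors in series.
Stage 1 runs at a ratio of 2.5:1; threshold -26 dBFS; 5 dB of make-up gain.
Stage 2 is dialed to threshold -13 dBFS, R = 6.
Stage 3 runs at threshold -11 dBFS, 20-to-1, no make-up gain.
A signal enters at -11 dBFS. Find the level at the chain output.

Stage 1: -11 dBFS is 15 dB over -26 dBFS; at 2.5:1 that becomes 6 dB over, giving -20 dBFS; +5 dB make-up → -15 dBFS.
Stage 2: -15 dBFS ≤ -13 dBFS, so stage 2 doesn't engage; output -15 dBFS.
Stage 3: below threshold (-15 ≤ -11); passes unchanged; output -15 dBFS.

-15 dBFS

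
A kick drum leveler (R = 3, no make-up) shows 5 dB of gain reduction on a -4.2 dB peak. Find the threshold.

-11.7 dB

Let T be the threshold. Output overshoot = (input overshoot)/R, so -9.2 − T = (-4.2 − T)/3.
3·(-9.2 − T) = -4.2 − T → 2·T = -27.6 − (-4.2) = -23.4.
T = -23.4/2 = -11.7 dB.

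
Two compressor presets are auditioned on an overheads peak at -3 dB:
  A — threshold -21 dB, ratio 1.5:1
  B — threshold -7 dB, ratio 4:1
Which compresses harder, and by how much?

A, by 3 dB

A: 18 dB over, compressed to 12 dB over, so 6 dB of GR.
B: 4 dB over, compressed to 1 dB over, so 3 dB of GR.
A reduces 3 dB more.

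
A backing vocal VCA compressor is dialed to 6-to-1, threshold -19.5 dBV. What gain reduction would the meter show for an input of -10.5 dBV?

Overshoot = -10.5 − (-19.5) = 9 dB.
At 6:1, output sits 9/6 = 1.5 dB above threshold.
Gain reduction = 9 − 1.5 = 7.5 dB.

7.5 dB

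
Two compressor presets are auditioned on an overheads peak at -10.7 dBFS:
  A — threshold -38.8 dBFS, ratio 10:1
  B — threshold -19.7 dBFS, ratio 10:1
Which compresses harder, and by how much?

A, by 17.19 dB

A: GR = 28.1 − 28.1/10 = 25.29 dB.
B: GR = 9 − 9/10 = 8.1 dB.
A reduces 17.19 dB more.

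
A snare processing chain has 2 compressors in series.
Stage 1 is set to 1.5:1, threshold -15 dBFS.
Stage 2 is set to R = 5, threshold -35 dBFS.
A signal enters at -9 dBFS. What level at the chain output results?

Stage 1: overshoot 6 dB → 6/1.5 = 4 dB → -11 dBFS.
Stage 2: -11 dBFS is 24 dB over -35 dBFS; at 5:1 that becomes 4.8 dB over, giving -30.2 dBFS.

-30.2 dBFS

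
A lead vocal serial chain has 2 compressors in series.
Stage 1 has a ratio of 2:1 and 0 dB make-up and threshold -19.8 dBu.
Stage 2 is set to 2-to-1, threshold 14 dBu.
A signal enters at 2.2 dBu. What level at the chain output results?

Stage 1: overshoot 22 dB → 22/2 = 11 dB → -8.8 dBu.
Stage 2: -8.8 dBu ≤ 14 dBu, so stage 2 doesn't engage; output -8.8 dBu.

-8.8 dBu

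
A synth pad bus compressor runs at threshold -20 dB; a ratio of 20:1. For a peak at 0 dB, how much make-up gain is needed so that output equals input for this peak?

The peak compresses to -20 + 20/20 = -19 dB.
To reach 0 dB requires 0 − (-19) = 19 dB of make-up.

19 dB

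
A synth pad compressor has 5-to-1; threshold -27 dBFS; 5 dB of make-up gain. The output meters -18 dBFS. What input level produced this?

-7 dBFS

Remove make-up: -18 − 5 = -23 dBFS.
That's 4 dB above the -27 dBFS threshold.
Before 5:1 compression the overshoot was 4 × 5 = 20 dB, so input = -27 + 20 = -7 dBFS.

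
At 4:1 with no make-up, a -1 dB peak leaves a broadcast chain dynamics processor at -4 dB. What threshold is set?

-5 dB

Input is 4 dB above T (since output overshoot × R = input overshoot: (-4 − T)·4 = -1 − T gives T = -5 dB).
Check: -5 + (-1 − (-5))/4 = -5 + 1 = -4 dB. ✓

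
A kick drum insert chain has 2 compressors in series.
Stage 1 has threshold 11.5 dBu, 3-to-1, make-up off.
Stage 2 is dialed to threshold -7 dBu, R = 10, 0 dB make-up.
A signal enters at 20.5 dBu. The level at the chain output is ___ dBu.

Stage 1: 9 dB above 11.5 dBu, reduced 3:1 to 3 dB above → 14.5 dBu.
Stage 2: overshoot 21.5 dB → 21.5/10 = 2.15 dB → -4.85 dBu.

-4.85 dBu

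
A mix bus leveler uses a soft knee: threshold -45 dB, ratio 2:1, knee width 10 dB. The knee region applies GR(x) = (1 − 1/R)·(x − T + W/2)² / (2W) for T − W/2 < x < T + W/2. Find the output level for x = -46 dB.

x − T + W/2 = -46 − (-45) + 5 = 4.
GR = (1 − 1/2) × 4² / 20 = 0.5 × 16 / 20 = 0.4 dB.
Output = -46 − 0.4 = -46.4 dB.

-46.4 dB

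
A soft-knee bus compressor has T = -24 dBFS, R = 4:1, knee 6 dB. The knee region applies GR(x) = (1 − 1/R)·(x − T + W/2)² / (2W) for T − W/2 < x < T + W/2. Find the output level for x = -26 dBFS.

x − T + W/2 = -26 − (-24) + 3 = 1.
GR = (1 − 1/4) × 1² / 12 = 0.75 × 1 / 12 = 0.0625 dB.
Output = -26 − 0.0625 = -26.0625 dBFS.

-26.0625 dBFS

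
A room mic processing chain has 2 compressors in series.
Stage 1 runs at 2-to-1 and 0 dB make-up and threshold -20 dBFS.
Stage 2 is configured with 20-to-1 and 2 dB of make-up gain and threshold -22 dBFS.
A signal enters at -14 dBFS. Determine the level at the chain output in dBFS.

-19.75 dBFS

Stage 1: -14 dBFS is 6 dB over -20 dBFS; at 2:1 that becomes 3 dB over, giving -17 dBFS.
Stage 2: 5 dB above -22 dBFS, reduced 20:1 to 0.25 dB above → -21.75 dBFS; +2 dB make-up → -19.75 dBFS.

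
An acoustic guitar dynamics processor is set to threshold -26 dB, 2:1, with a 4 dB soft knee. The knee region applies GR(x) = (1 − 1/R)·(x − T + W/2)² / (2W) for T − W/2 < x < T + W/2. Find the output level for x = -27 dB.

x − T + W/2 = -27 − (-26) + 2 = 1.
GR = (1 − 1/2) × 1² / 8 = 0.5 × 1 / 8 = 0.0625 dB.
Output = -27 − 0.0625 = -27.0625 dB.

-27.0625 dB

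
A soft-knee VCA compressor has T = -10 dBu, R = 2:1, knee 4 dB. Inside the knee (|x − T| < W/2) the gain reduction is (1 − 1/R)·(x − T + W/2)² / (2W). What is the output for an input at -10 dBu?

x − T + W/2 = -10 − (-10) + 2 = 2.
GR = (1 − 1/2) × 2² / 8 = 0.5 × 4 / 8 = 0.25 dB.
Output = -10 − 0.25 = -10.25 dBu.

-10.25 dBu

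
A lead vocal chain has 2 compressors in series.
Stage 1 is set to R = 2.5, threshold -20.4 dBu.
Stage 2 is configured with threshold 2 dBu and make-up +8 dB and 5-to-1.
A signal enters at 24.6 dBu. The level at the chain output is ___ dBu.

Stage 1: overshoot 45 dB → 45/2.5 = 18 dB → -2.4 dBu.
Stage 2: -2.4 dBu ≤ 2 dBu, so stage 2 doesn't engage; make-up brings it to 5.6 dBu.

5.6 dBu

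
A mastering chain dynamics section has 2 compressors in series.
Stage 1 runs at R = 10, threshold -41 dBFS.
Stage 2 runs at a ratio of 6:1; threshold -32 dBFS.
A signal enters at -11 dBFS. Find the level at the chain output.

Stage 1: -11 dBFS is 30 dB over -41 dBFS; at 10:1 that becomes 3 dB over, giving -38 dBFS.
Stage 2: -38 dBFS is at or below the -32 dBFS threshold — no compression; output -38 dBFS.

-38 dBFS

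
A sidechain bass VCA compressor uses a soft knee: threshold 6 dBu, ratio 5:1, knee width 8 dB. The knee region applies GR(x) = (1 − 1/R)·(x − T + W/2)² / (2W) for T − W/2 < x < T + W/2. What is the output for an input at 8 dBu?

6.2 dBu

x − T + W/2 = 8 − 6 + 4 = 6.
GR = (1 − 1/5) × 6² / 16 = 0.8 × 36 / 16 = 1.8 dB.
Output = 8 − 1.8 = 6.2 dBu.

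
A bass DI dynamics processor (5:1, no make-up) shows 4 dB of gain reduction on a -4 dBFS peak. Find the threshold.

Gain reduction = -4 − (-8) = 4 dB; output overshoot = GR / (R − 1) = 4 / 4 = 1 dB.
Threshold = output − output overshoot = -8 − 1 = -9 dBFS.

-9 dBFS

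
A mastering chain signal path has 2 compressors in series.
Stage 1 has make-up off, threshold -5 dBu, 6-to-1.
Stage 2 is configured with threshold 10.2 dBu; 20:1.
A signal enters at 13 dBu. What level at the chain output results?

Stage 1: 13 dBu is 18 dB over -5 dBu; at 6:1 that becomes 3 dB over, giving -2 dBu.
Stage 2: -2 dBu is at or below the 10.2 dBu threshold — no compression; output -2 dBu.

-2 dBu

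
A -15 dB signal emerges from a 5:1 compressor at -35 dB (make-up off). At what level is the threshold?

-40 dB

Input is 25 dB above T (since output overshoot × R = input overshoot: (-35 − T)·5 = -15 − T gives T = -40 dB).
Check: -40 + (-15 − (-40))/5 = -40 + 5 = -35 dB. ✓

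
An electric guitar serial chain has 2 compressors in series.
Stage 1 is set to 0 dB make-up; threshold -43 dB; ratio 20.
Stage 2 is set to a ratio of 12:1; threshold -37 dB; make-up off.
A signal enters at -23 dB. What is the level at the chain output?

-42 dB

Stage 1: -23 dB is 20 dB over -43 dB; at 20:1 that becomes 1 dB over, giving -42 dB.
Stage 2: -42 dB is at or below the -37 dB threshold — no compression; output -42 dB.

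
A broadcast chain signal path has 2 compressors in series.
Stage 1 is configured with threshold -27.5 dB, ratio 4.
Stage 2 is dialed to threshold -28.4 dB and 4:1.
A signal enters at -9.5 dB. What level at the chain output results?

Stage 1: 18 dB above -27.5 dB, reduced 4:1 to 4.5 dB above → -23 dB.
Stage 2: overshoot 5.4 dB → 5.4/4 = 1.35 dB → -27.05 dB.

-27.05 dB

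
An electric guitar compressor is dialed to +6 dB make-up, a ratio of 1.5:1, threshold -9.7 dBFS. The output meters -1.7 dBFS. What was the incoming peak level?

Before make-up, the level was -1.7 − 6 = -7.7 dBFS.
Post-compression overshoot = -7.7 − (-9.7) = 2 dB.
Input overshoot = R × output overshoot = 3 dB → input = -9.7 + 3 = -6.7 dBFS.

-6.7 dBFS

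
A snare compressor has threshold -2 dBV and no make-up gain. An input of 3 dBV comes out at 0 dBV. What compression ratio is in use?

2.5:1

Input overshoot = 3 − (-2) = 5 dB; output overshoot = 0 − (-2) = 2 dB.
Ratio = 5 / 2 = 2.5.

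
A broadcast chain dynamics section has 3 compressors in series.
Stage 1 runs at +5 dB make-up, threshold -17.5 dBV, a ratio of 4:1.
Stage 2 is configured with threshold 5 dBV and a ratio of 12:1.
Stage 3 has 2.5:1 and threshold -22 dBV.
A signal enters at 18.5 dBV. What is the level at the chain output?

-14.6 dBV

Stage 1: 18.5 dBV is 36 dB over -17.5 dBV; at 4:1 that becomes 9 dB over, giving -8.5 dBV; +5 dB make-up → -3.5 dBV.
Stage 2: -3.5 dBV is at or below the 5 dBV threshold — no compression; output -3.5 dBV.
Stage 3: overshoot 18.5 dB → 18.5/2.5 = 7.4 dB → -14.6 dBV.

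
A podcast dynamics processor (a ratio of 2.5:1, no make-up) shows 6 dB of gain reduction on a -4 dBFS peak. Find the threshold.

-14 dBFS

Input is 10 dB above T (since output overshoot × R = input overshoot: (-10 − T)·2.5 = -4 − T gives T = -14 dBFS).
Check: -14 + (-4 − (-14))/2.5 = -14 + 4 = -10 dBFS. ✓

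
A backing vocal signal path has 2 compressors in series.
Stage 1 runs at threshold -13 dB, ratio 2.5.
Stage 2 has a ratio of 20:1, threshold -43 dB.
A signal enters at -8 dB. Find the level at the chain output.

Stage 1: overshoot 5 dB → 5/2.5 = 2 dB → -11 dB.
Stage 2: -11 dB is 32 dB over -43 dB; at 20:1 that becomes 1.6 dB over, giving -41.4 dB.

-41.4 dB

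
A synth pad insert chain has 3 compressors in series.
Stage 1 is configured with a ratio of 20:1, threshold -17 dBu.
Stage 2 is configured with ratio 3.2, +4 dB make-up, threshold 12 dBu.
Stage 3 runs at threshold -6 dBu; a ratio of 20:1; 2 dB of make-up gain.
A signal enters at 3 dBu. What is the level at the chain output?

Stage 1: overshoot 20 dB → 20/20 = 1 dB → -16 dBu.
Stage 2: -16 dBu is at or below the 12 dBu threshold — no compression; make-up brings it to -12 dBu.
Stage 3: -12 dBu is at or below the -6 dBu threshold — no compression; make-up brings it to -10 dBu.

-10 dBu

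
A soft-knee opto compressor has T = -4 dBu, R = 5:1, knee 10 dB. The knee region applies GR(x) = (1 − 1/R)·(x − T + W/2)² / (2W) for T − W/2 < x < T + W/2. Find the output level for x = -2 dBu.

-3.96 dBu

x − T + W/2 = -2 − (-4) + 5 = 7.
GR = (1 − 1/5) × 7² / 20 = 0.8 × 49 / 20 = 1.96 dB.
Output = -2 − 1.96 = -3.96 dBu.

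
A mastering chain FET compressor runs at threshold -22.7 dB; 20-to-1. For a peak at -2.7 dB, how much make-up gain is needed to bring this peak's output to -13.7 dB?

Overshoot 20 dB → 20/20 = 1 dB after compression, so the compressed level is -22.7 + 1 = -21.7 dB.
Make-up = target − compressed = -13.7 − (-21.7) = 8 dB.

8 dB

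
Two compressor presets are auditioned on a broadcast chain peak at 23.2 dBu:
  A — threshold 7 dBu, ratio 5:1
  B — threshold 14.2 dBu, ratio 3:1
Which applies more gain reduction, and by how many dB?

A: 16.2 dB over, compressed to 3.24 dB over, so 12.96 dB of GR.
B: 9 dB over, compressed to 3 dB over, so 6 dB of GR.
Difference: 6.96 dB in favour of A.

A, by 6.96 dB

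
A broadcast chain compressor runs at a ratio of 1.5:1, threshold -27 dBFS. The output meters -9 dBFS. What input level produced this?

That's 18 dB above the -27 dBFS threshold.
Input overshoot = R × output overshoot = 27 dB → input = -27 + 27 = 0 dBFS.

0 dBFS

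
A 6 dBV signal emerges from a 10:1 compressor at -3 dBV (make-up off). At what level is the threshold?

Let T be the threshold. Output overshoot = (input overshoot)/R, so -3 − T = (6 − T)/10.
10·(-3 − T) = 6 − T → 9·T = -30 − 6 = -36.
T = -36/9 = -4 dBV.

-4 dBV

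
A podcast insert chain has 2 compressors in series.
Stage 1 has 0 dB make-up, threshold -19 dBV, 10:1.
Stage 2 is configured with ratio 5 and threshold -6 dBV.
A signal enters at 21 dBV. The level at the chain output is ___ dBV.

Stage 1: 40 dB above -19 dBV, reduced 10:1 to 4 dB above → -15 dBV.
Stage 2: -15 dBV ≤ -6 dBV, so stage 2 doesn't engage; output -15 dBV.

-15 dBV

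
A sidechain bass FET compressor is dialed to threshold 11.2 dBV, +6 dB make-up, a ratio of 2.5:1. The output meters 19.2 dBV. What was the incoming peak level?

Stripping the +6 dB make-up gives 13.2 dBV at the gain stage.
That's 2 dB above the 11.2 dBV threshold.
Input overshoot = R × output overshoot = 5 dB → input = 11.2 + 5 = 16.2 dBV.

16.2 dBV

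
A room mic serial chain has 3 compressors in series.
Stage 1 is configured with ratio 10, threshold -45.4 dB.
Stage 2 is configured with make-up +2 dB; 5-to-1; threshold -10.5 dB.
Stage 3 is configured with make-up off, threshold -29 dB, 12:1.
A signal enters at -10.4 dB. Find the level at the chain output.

Stage 1: overshoot 35 dB → 35/10 = 3.5 dB → -41.9 dB.
Stage 2: -41.9 dB ≤ -10.5 dB, so stage 2 doesn't engage; make-up brings it to -39.9 dB.
Stage 3: -39.9 dB ≤ -29 dB, so stage 3 doesn't engage; output -39.9 dB.

-39.9 dB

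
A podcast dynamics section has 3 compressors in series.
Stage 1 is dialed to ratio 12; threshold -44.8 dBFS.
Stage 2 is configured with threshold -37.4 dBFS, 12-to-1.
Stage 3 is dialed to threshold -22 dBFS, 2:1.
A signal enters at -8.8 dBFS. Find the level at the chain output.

-41.8 dBFS

Stage 1: -8.8 dBFS is 36 dB over -44.8 dBFS; at 12:1 that becomes 3 dB over, giving -41.8 dBFS.
Stage 2: -41.8 dBFS ≤ -37.4 dBFS, so stage 2 doesn't engage; output -41.8 dBFS.
Stage 3: below threshold (-41.8 ≤ -22); passes unchanged; output -41.8 dBFS.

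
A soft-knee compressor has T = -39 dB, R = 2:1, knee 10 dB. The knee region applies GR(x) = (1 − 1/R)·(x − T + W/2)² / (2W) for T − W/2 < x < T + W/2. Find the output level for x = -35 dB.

-37.025 dB

x − T + W/2 = -35 − (-39) + 5 = 9.
GR = (1 − 1/2) × 9² / 20 = 0.5 × 81 / 20 = 2.025 dB.
Output = -35 − 2.025 = -37.025 dB.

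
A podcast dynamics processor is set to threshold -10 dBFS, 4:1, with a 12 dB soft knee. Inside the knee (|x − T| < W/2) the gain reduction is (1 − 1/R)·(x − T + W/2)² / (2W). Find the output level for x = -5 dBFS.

x − T + W/2 = -5 − (-10) + 6 = 11.
GR = (1 − 1/4) × 11² / 24 = 0.75 × 121 / 24 = 3.78125 dB.
Output = -5 − 3.78125 = -8.78125 dBFS.

-8.78125 dBFS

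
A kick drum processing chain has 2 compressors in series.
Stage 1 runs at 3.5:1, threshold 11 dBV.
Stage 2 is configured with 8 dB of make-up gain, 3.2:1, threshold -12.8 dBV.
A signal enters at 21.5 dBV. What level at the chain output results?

Stage 1: 21.5 dBV is 10.5 dB over 11 dBV; at 3.5:1 that becomes 3 dB over, giving 14 dBV.
Stage 2: 26.8 dB above -12.8 dBV, reduced 3.2:1 to 8.375 dB above → -4.425 dBV; +8 dB make-up → 3.575 dBV.

3.575 dBV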